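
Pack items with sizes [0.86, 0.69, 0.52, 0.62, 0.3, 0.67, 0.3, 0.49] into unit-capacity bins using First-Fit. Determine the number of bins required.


Place items sequentially using First-Fit:
  Item 0.86 -> new Bin 1
  Item 0.69 -> new Bin 2
  Item 0.52 -> new Bin 3
  Item 0.62 -> new Bin 4
  Item 0.3 -> Bin 2 (now 0.99)
  Item 0.67 -> new Bin 5
  Item 0.3 -> Bin 3 (now 0.82)
  Item 0.49 -> new Bin 6
Total bins used = 6

6


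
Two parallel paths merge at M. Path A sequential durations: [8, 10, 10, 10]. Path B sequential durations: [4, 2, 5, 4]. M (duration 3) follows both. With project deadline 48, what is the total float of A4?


Forward pass: ES(A4) = sum of predecessors on chain A = 28
EF = ES + duration = 28 + 10 = 38
Backward pass: LF(M) = deadline = 48; LS(M) = 48 - 3 = 45
LF(A4) = LS(M) - sum(successors on chain A) = 45 - 0 = 45
LS = LF - duration = 45 - 10 = 35
Total float = LS - ES = 35 - 28 = 7

7


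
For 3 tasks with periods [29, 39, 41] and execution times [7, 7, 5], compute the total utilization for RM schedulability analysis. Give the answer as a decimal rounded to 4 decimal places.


Compute individual utilizations (exact fractions):
  Task 1: C/T = 7/29 (approx. 0.2414)
  Task 2: C/T = 7/39 (approx. 0.1795)
  Task 3: C/T = 5/41 (approx. 0.122)
Total utilization U = 7/29 + 7/39 + 5/41 = 25171/46371
Rounded to 4 decimal places: U = 0.5428
RM (Liu & Layland) bound for 3 tasks = 0.779763; compare with U = 25171/46371 (approx. 0.542818)
U <= bound, so schedulable by RM sufficient condition.

0.5428


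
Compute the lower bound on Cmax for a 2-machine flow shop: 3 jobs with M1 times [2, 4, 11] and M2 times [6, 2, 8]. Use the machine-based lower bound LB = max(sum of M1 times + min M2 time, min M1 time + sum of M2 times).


LB1 = sum(M1 times) + min(M2 times) = 17 + 2 = 19
LB2 = min(M1 times) + sum(M2 times) = 2 + 16 = 18
Lower bound = max(LB1, LB2) = max(19, 18) = 19

19


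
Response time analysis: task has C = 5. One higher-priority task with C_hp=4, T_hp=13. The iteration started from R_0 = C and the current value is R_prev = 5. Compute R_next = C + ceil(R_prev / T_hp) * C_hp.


R_next = C + ceil(R_prev / T_hp) * C_hp
ceil(5 / 13) = ceil(0.3846) = 1
Interference = 1 * 4 = 4
R_next = 5 + 4 = 9

9


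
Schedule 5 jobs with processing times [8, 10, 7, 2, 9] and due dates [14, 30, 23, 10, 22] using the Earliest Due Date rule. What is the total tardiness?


Sort by due date (EDD order): [(2, 10), (8, 14), (9, 22), (7, 23), (10, 30)]
Compute completion times and tardiness:
  Job 1: p=2, d=10, C=2, tardiness=max(0,2-10)=0
  Job 2: p=8, d=14, C=10, tardiness=max(0,10-14)=0
  Job 3: p=9, d=22, C=19, tardiness=max(0,19-22)=0
  Job 4: p=7, d=23, C=26, tardiness=max(0,26-23)=3
  Job 5: p=10, d=30, C=36, tardiness=max(0,36-30)=6
Total tardiness = 9

9


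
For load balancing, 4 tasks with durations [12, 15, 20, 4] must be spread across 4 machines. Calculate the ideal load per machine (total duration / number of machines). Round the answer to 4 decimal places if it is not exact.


Total processing time = 12 + 15 + 20 + 4 = 51
Number of machines = 4
Ideal balanced load = 51 / 4 = 12.75

12.75


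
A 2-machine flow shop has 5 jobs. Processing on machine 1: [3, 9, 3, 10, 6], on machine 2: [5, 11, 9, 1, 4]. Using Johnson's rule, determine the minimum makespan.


Apply Johnson's rule:
  Group 1 (a <= b): [(1, 3, 5), (3, 3, 9), (2, 9, 11)]
  Group 2 (a > b): [(5, 6, 4), (4, 10, 1)]
Optimal job order: [1, 3, 2, 5, 4]
Schedule:
  Job 1: M1 done at 3, M2 done at 8
  Job 3: M1 done at 6, M2 done at 17
  Job 2: M1 done at 15, M2 done at 28
  Job 5: M1 done at 21, M2 done at 32
  Job 4: M1 done at 31, M2 done at 33
Makespan = 33

33


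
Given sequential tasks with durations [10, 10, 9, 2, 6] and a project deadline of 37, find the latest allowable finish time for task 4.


LF(activity 4) = deadline - sum of successor durations
Successors: activities 5 through 5 with durations [6]
Sum of successor durations = 6
LF = 37 - 6 = 31

31


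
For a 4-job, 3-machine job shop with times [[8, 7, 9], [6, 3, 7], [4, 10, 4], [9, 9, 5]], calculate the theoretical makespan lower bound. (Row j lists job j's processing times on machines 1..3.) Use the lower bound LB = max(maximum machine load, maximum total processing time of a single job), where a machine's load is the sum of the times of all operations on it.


Machine loads:
  Machine 1: 8 + 6 + 4 + 9 = 27
  Machine 2: 7 + 3 + 10 + 9 = 29
  Machine 3: 9 + 7 + 4 + 5 = 25
Max machine load = 29
Job totals:
  Job 1: 24
  Job 2: 16
  Job 3: 18
  Job 4: 23
Max job total = 24
Lower bound = max(29, 24) = 29

29


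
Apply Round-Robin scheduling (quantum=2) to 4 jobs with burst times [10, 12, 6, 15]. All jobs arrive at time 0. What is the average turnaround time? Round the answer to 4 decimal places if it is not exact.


Time quantum = 2
Execution trace:
  J1 runs 2 units, time = 2
  J2 runs 2 units, time = 4
  J3 runs 2 units, time = 6
  J4 runs 2 units, time = 8
  J1 runs 2 units, time = 10
  J2 runs 2 units, time = 12
  J3 runs 2 units, time = 14
  J4 runs 2 units, time = 16
  J1 runs 2 units, time = 18
  J2 runs 2 units, time = 20
  J3 runs 2 units, time = 22
  J4 runs 2 units, time = 24
  J1 runs 2 units, time = 26
  J2 runs 2 units, time = 28
  J4 runs 2 units, time = 30
  J1 runs 2 units, time = 32
  J2 runs 2 units, time = 34
  J4 runs 2 units, time = 36
  J2 runs 2 units, time = 38
  J4 runs 2 units, time = 40
  J4 runs 2 units, time = 42
  J4 runs 1 units, time = 43
Finish times: [32, 38, 22, 43]
Average turnaround = 135/4 = 33.75

33.75


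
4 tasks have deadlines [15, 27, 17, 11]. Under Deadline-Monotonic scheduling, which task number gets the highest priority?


Sort tasks by relative deadline (ascending):
  Task 4: deadline = 11
  Task 1: deadline = 15
  Task 3: deadline = 17
  Task 2: deadline = 27
Priority order (highest first): [4, 1, 3, 2]
Highest priority task = 4

4


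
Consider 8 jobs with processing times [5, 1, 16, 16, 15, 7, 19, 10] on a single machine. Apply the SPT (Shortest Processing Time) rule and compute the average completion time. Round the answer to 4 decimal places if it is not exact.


Sort jobs by processing time (SPT order): [1, 5, 7, 10, 15, 16, 16, 19]
Compute completion times sequentially:
  Job 1: processing = 1, completes at 1
  Job 2: processing = 5, completes at 6
  Job 3: processing = 7, completes at 13
  Job 4: processing = 10, completes at 23
  Job 5: processing = 15, completes at 38
  Job 6: processing = 16, completes at 54
  Job 7: processing = 16, completes at 70
  Job 8: processing = 19, completes at 89
Sum of completion times = 294
Average completion time = 294/8 = 36.75

36.75


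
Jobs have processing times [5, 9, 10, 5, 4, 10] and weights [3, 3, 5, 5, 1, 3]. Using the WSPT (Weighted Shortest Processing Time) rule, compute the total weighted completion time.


Compute p/w ratios and sort ascending (WSPT): [(5, 5), (5, 3), (10, 5), (9, 3), (10, 3), (4, 1)]
Compute weighted completion times:
  Job (p=5,w=5): C=5, w*C=5*5=25
  Job (p=5,w=3): C=10, w*C=3*10=30
  Job (p=10,w=5): C=20, w*C=5*20=100
  Job (p=9,w=3): C=29, w*C=3*29=87
  Job (p=10,w=3): C=39, w*C=3*39=117
  Job (p=4,w=1): C=43, w*C=1*43=43
Total weighted completion time = 402

402


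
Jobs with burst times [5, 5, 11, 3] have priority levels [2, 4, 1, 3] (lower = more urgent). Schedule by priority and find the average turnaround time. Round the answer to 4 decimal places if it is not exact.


Sort by priority (ascending = highest first):
Order: [(1, 11), (2, 5), (3, 3), (4, 5)]
Completion times:
  Priority 1, burst=11, C=11
  Priority 2, burst=5, C=16
  Priority 3, burst=3, C=19
  Priority 4, burst=5, C=24
Average turnaround = 70/4 = 17.5

17.5


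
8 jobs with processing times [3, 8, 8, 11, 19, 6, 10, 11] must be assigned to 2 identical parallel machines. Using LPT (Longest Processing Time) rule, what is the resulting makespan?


Sort jobs in decreasing order (LPT): [19, 11, 11, 10, 8, 8, 6, 3]
Assign each job to the least loaded machine:
  Machine 1: jobs [19, 10, 8], load = 37
  Machine 2: jobs [11, 11, 8, 6, 3], load = 39
Makespan = max load = 39

39


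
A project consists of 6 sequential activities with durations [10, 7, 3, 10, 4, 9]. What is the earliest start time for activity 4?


Activity 4 starts after activities 1 through 3 complete.
Predecessor durations: [10, 7, 3]
ES = 10 + 7 + 3 = 20

20


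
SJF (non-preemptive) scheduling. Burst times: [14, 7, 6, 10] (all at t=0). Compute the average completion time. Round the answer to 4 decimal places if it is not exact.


SJF order (ascending): [6, 7, 10, 14]
Completion times:
  Job 1: burst=6, C=6
  Job 2: burst=7, C=13
  Job 3: burst=10, C=23
  Job 4: burst=14, C=37
Average completion = 79/4 = 19.75

19.75


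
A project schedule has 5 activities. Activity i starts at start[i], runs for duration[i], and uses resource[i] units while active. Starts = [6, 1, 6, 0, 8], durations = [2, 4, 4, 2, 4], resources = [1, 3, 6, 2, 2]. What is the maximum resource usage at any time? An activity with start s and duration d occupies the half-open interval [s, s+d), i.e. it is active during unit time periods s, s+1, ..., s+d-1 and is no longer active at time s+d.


Each activity i is active on [start_i, start_i + duration_i).
Compute total resource usage per time slot:
  t=0: active resources = [2], total = 2
  t=1: active resources = [3, 2], total = 5
  t=2: active resources = [3], total = 3
  t=3: active resources = [3], total = 3
  t=4: active resources = [3], total = 3
  t=5: active resources = [], total = 0
  t=6: active resources = [1, 6], total = 7
  t=7: active resources = [1, 6], total = 7
  t=8: active resources = [6, 2], total = 8
  t=9: active resources = [6, 2], total = 8
  t=10: active resources = [2], total = 2
  t=11: active resources = [2], total = 2
Peak resource demand = 8

8


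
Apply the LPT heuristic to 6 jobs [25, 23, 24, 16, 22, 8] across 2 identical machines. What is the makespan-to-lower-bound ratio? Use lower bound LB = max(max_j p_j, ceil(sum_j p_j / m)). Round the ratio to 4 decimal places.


LPT order: [25, 24, 23, 22, 16, 8]
Machine loads after assignment: [63, 55]
LPT makespan = 63
Lower bound = max(max_job, ceil(total/2)) = max(25, 59) = 59
Ratio = 63 / 59 = 1.0678

1.0678


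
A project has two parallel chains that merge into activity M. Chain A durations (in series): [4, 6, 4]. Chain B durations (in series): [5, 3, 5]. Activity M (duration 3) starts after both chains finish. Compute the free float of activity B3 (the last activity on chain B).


ES(B3) = sum of predecessors on chain B = 8
EF(B3) = ES + duration = 8 + 5 = 13
Successor of B3 is M. ES(M) = max(sum(A), sum(B)) = max(14, 13) = 14
Free float = ES(successor) - EF(current) = 14 - 13 = 1

1


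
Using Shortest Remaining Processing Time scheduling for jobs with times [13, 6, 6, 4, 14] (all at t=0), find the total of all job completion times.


Since all jobs arrive at t=0, SRPT equals SPT ordering.
SPT order: [4, 6, 6, 13, 14]
Completion times:
  Job 1: p=4, C=4
  Job 2: p=6, C=10
  Job 3: p=6, C=16
  Job 4: p=13, C=29
  Job 5: p=14, C=43
Total completion time = 4 + 10 + 16 + 29 + 43 = 102

102


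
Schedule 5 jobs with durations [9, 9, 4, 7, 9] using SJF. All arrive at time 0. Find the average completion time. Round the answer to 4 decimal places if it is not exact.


SJF order (ascending): [4, 7, 9, 9, 9]
Completion times:
  Job 1: burst=4, C=4
  Job 2: burst=7, C=11
  Job 3: burst=9, C=20
  Job 4: burst=9, C=29
  Job 5: burst=9, C=38
Average completion = 102/5 = 20.4

20.4


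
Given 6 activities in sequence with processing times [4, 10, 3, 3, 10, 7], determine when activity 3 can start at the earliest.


Activity 3 starts after activities 1 through 2 complete.
Predecessor durations: [4, 10]
ES = 4 + 10 = 14

14


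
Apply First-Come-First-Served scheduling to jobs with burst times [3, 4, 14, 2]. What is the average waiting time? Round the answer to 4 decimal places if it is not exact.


FCFS order (as given): [3, 4, 14, 2]
Waiting times:
  Job 1: wait = 0
  Job 2: wait = 3
  Job 3: wait = 7
  Job 4: wait = 21
Sum of waiting times = 31
Average waiting time = 31/4 = 7.75

7.75


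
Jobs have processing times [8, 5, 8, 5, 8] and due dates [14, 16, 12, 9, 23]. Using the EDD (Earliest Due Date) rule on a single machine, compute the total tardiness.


Sort by due date (EDD order): [(5, 9), (8, 12), (8, 14), (5, 16), (8, 23)]
Compute completion times and tardiness:
  Job 1: p=5, d=9, C=5, tardiness=max(0,5-9)=0
  Job 2: p=8, d=12, C=13, tardiness=max(0,13-12)=1
  Job 3: p=8, d=14, C=21, tardiness=max(0,21-14)=7
  Job 4: p=5, d=16, C=26, tardiness=max(0,26-16)=10
  Job 5: p=8, d=23, C=34, tardiness=max(0,34-23)=11
Total tardiness = 29

29


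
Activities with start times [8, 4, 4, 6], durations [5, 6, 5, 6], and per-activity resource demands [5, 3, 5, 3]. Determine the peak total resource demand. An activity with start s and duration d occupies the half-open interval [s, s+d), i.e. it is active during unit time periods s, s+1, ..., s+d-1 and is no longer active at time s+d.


Each activity i is active on [start_i, start_i + duration_i).
Compute total resource usage per time slot:
  t=0: active resources = [], total = 0
  t=1: active resources = [], total = 0
  t=2: active resources = [], total = 0
  t=3: active resources = [], total = 0
  t=4: active resources = [3, 5], total = 8
  t=5: active resources = [3, 5], total = 8
  t=6: active resources = [3, 5, 3], total = 11
  t=7: active resources = [3, 5, 3], total = 11
  t=8: active resources = [5, 3, 5, 3], total = 16
  t=9: active resources = [5, 3, 3], total = 11
  t=10: active resources = [5, 3], total = 8
  t=11: active resources = [5, 3], total = 8
  t=12: active resources = [5], total = 5
Peak resource demand = 16

16


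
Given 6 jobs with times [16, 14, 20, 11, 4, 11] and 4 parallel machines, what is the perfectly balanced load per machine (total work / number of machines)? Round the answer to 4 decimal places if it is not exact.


Total processing time = 16 + 14 + 20 + 11 + 4 + 11 = 76
Number of machines = 4
Ideal balanced load = 76 / 4 = 19.0

19.0


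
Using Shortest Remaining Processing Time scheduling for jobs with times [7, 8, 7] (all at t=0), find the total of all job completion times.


Since all jobs arrive at t=0, SRPT equals SPT ordering.
SPT order: [7, 7, 8]
Completion times:
  Job 1: p=7, C=7
  Job 2: p=7, C=14
  Job 3: p=8, C=22
Total completion time = 7 + 14 + 22 = 43

43


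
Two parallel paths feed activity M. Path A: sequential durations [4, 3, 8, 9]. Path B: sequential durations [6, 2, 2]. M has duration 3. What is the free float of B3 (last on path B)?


ES(B3) = sum of predecessors on chain B = 8
EF(B3) = ES + duration = 8 + 2 = 10
Successor of B3 is M. ES(M) = max(sum(A), sum(B)) = max(24, 10) = 24
Free float = ES(successor) - EF(current) = 24 - 10 = 14

14


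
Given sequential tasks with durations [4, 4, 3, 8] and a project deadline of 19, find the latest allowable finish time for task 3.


LF(activity 3) = deadline - sum of successor durations
Successors: activities 4 through 4 with durations [8]
Sum of successor durations = 8
LF = 19 - 8 = 11

11


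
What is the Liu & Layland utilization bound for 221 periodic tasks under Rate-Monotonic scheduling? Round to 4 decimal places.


Compute 2^(1/221) = 1.0031413363
Subtract 1: 1.0031413363 - 1 = 0.0031413363
Multiply by n: 221 * 0.0031413363 = 0.6942353223
Round to 4 dp: 0.6942

0.6942


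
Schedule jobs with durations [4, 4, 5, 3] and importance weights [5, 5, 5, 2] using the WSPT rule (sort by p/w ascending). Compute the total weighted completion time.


Compute p/w ratios and sort ascending (WSPT): [(4, 5), (4, 5), (5, 5), (3, 2)]
Compute weighted completion times:
  Job (p=4,w=5): C=4, w*C=5*4=20
  Job (p=4,w=5): C=8, w*C=5*8=40
  Job (p=5,w=5): C=13, w*C=5*13=65
  Job (p=3,w=2): C=16, w*C=2*16=32
Total weighted completion time = 157

157


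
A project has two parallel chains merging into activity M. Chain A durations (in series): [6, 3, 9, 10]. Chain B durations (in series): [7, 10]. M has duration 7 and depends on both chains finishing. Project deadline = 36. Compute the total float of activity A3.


Forward pass: ES(A3) = sum of predecessors on chain A = 9
EF = ES + duration = 9 + 9 = 18
Backward pass: LF(M) = deadline = 36; LS(M) = 36 - 7 = 29
LF(A3) = LS(M) - sum(successors on chain A) = 29 - 10 = 19
LS = LF - duration = 19 - 9 = 10
Total float = LS - ES = 10 - 9 = 1

1


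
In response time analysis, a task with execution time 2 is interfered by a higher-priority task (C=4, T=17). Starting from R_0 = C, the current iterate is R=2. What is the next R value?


R_next = C + ceil(R_prev / T_hp) * C_hp
ceil(2 / 17) = ceil(0.1176) = 1
Interference = 1 * 4 = 4
R_next = 2 + 4 = 6

6


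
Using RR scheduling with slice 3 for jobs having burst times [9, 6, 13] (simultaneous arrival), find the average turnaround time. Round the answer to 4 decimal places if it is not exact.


Time quantum = 3
Execution trace:
  J1 runs 3 units, time = 3
  J2 runs 3 units, time = 6
  J3 runs 3 units, time = 9
  J1 runs 3 units, time = 12
  J2 runs 3 units, time = 15
  J3 runs 3 units, time = 18
  J1 runs 3 units, time = 21
  J3 runs 3 units, time = 24
  J3 runs 3 units, time = 27
  J3 runs 1 units, time = 28
Finish times: [21, 15, 28]
Average turnaround = 64/3 = 21.3333

21.3333


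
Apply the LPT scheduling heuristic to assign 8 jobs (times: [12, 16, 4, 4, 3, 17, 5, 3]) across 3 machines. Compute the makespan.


Sort jobs in decreasing order (LPT): [17, 16, 12, 5, 4, 4, 3, 3]
Assign each job to the least loaded machine:
  Machine 1: jobs [17, 4], load = 21
  Machine 2: jobs [16, 4, 3], load = 23
  Machine 3: jobs [12, 5, 3], load = 20
Makespan = max load = 23

23


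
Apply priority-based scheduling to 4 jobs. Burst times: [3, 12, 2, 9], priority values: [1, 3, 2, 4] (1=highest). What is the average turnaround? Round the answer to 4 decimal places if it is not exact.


Sort by priority (ascending = highest first):
Order: [(1, 3), (2, 2), (3, 12), (4, 9)]
Completion times:
  Priority 1, burst=3, C=3
  Priority 2, burst=2, C=5
  Priority 3, burst=12, C=17
  Priority 4, burst=9, C=26
Average turnaround = 51/4 = 12.75

12.75


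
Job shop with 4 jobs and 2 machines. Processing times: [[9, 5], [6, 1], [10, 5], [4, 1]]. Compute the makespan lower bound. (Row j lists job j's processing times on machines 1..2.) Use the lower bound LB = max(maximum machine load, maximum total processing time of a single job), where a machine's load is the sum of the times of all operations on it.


Machine loads:
  Machine 1: 9 + 6 + 10 + 4 = 29
  Machine 2: 5 + 1 + 5 + 1 = 12
Max machine load = 29
Job totals:
  Job 1: 14
  Job 2: 7
  Job 3: 15
  Job 4: 5
Max job total = 15
Lower bound = max(29, 15) = 29

29


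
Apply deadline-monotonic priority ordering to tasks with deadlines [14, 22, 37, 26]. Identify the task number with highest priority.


Sort tasks by relative deadline (ascending):
  Task 1: deadline = 14
  Task 2: deadline = 22
  Task 4: deadline = 26
  Task 3: deadline = 37
Priority order (highest first): [1, 2, 4, 3]
Highest priority task = 1

1


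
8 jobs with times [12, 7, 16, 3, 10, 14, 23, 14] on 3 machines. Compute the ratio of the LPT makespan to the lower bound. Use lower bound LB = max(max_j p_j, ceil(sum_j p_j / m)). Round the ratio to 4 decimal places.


LPT order: [23, 16, 14, 14, 12, 10, 7, 3]
Machine loads after assignment: [33, 35, 31]
LPT makespan = 35
Lower bound = max(max_job, ceil(total/3)) = max(23, 33) = 33
Ratio = 35 / 33 = 1.0606

1.0606


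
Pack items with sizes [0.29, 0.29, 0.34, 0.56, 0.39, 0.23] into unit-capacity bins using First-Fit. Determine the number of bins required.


Place items sequentially using First-Fit:
  Item 0.29 -> new Bin 1
  Item 0.29 -> Bin 1 (now 0.58)
  Item 0.34 -> Bin 1 (now 0.92)
  Item 0.56 -> new Bin 2
  Item 0.39 -> Bin 2 (now 0.95)
  Item 0.23 -> new Bin 3
Total bins used = 3

3


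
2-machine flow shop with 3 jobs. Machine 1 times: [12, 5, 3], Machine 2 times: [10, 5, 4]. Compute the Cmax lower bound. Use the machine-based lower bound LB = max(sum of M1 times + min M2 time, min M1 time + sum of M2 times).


LB1 = sum(M1 times) + min(M2 times) = 20 + 4 = 24
LB2 = min(M1 times) + sum(M2 times) = 3 + 19 = 22
Lower bound = max(LB1, LB2) = max(24, 22) = 24

24


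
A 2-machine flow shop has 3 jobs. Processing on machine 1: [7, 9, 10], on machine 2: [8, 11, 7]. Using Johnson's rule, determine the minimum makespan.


Apply Johnson's rule:
  Group 1 (a <= b): [(1, 7, 8), (2, 9, 11)]
  Group 2 (a > b): [(3, 10, 7)]
Optimal job order: [1, 2, 3]
Schedule:
  Job 1: M1 done at 7, M2 done at 15
  Job 2: M1 done at 16, M2 done at 27
  Job 3: M1 done at 26, M2 done at 34
Makespan = 34

34


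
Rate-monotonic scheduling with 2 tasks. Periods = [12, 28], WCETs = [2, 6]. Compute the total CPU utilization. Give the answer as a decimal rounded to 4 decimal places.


Compute individual utilizations (exact fractions):
  Task 1: C/T = 2/12 = 1/6 (approx. 0.1667)
  Task 2: C/T = 6/28 = 3/14 (approx. 0.2143)
Total utilization U = 1/6 + 3/14 = 8/21
Rounded to 4 decimal places: U = 0.3810
RM (Liu & Layland) bound for 2 tasks = 0.828427; compare with U = 8/21 (approx. 0.380952)
U <= bound, so schedulable by RM sufficient condition.

0.3810


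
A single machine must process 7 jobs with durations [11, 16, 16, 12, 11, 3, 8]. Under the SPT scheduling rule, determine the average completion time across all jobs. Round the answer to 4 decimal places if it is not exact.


Sort jobs by processing time (SPT order): [3, 8, 11, 11, 12, 16, 16]
Compute completion times sequentially:
  Job 1: processing = 3, completes at 3
  Job 2: processing = 8, completes at 11
  Job 3: processing = 11, completes at 22
  Job 4: processing = 11, completes at 33
  Job 5: processing = 12, completes at 45
  Job 6: processing = 16, completes at 61
  Job 7: processing = 16, completes at 77
Sum of completion times = 252
Average completion time = 252/7 = 36.0

36.0


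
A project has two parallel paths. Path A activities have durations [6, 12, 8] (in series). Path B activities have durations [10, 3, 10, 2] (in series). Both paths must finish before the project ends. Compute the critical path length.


Path A total = 6 + 12 + 8 = 26
Path B total = 10 + 3 + 10 + 2 = 25
Critical path = longest path = max(26, 25) = 26

26


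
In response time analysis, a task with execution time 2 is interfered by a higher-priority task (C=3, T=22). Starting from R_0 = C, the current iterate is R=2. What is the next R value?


R_next = C + ceil(R_prev / T_hp) * C_hp
ceil(2 / 22) = ceil(0.0909) = 1
Interference = 1 * 3 = 3
R_next = 2 + 3 = 5

5


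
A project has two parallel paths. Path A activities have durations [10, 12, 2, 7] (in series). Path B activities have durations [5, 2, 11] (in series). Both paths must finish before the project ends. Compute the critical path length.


Path A total = 10 + 12 + 2 + 7 = 31
Path B total = 5 + 2 + 11 = 18
Critical path = longest path = max(31, 18) = 31

31


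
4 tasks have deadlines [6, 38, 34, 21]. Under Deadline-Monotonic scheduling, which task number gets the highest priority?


Sort tasks by relative deadline (ascending):
  Task 1: deadline = 6
  Task 4: deadline = 21
  Task 3: deadline = 34
  Task 2: deadline = 38
Priority order (highest first): [1, 4, 3, 2]
Highest priority task = 1

1


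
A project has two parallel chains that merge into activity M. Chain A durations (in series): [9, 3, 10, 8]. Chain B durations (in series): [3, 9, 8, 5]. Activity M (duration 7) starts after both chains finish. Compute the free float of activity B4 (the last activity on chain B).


ES(B4) = sum of predecessors on chain B = 20
EF(B4) = ES + duration = 20 + 5 = 25
Successor of B4 is M. ES(M) = max(sum(A), sum(B)) = max(30, 25) = 30
Free float = ES(successor) - EF(current) = 30 - 25 = 5

5


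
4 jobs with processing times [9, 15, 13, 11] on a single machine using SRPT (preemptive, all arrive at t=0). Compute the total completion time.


Since all jobs arrive at t=0, SRPT equals SPT ordering.
SPT order: [9, 11, 13, 15]
Completion times:
  Job 1: p=9, C=9
  Job 2: p=11, C=20
  Job 3: p=13, C=33
  Job 4: p=15, C=48
Total completion time = 9 + 20 + 33 + 48 = 110

110


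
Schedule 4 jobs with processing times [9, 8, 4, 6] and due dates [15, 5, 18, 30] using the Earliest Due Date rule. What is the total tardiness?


Sort by due date (EDD order): [(8, 5), (9, 15), (4, 18), (6, 30)]
Compute completion times and tardiness:
  Job 1: p=8, d=5, C=8, tardiness=max(0,8-5)=3
  Job 2: p=9, d=15, C=17, tardiness=max(0,17-15)=2
  Job 3: p=4, d=18, C=21, tardiness=max(0,21-18)=3
  Job 4: p=6, d=30, C=27, tardiness=max(0,27-30)=0
Total tardiness = 8

8


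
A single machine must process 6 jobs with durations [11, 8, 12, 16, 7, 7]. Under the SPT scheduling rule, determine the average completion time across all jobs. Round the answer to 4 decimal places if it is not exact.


Sort jobs by processing time (SPT order): [7, 7, 8, 11, 12, 16]
Compute completion times sequentially:
  Job 1: processing = 7, completes at 7
  Job 2: processing = 7, completes at 14
  Job 3: processing = 8, completes at 22
  Job 4: processing = 11, completes at 33
  Job 5: processing = 12, completes at 45
  Job 6: processing = 16, completes at 61
Sum of completion times = 182
Average completion time = 182/6 = 30.3333

30.3333


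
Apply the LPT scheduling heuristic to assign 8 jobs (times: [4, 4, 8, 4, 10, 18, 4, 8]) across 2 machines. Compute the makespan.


Sort jobs in decreasing order (LPT): [18, 10, 8, 8, 4, 4, 4, 4]
Assign each job to the least loaded machine:
  Machine 1: jobs [18, 8, 4], load = 30
  Machine 2: jobs [10, 8, 4, 4, 4], load = 30
Makespan = max load = 30

30


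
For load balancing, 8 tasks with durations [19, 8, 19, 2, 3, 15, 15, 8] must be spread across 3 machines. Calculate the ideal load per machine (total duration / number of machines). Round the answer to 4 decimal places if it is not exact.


Total processing time = 19 + 8 + 19 + 2 + 3 + 15 + 15 + 8 = 89
Number of machines = 3
Ideal balanced load = 89 / 3 = 29.6667

29.6667


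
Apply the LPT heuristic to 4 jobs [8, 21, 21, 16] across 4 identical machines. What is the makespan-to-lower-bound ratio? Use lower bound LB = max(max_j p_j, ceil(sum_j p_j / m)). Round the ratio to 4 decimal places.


LPT order: [21, 21, 16, 8]
Machine loads after assignment: [21, 21, 16, 8]
LPT makespan = 21
Lower bound = max(max_job, ceil(total/4)) = max(21, 17) = 21
Ratio = 21 / 21 = 1.0

1.0


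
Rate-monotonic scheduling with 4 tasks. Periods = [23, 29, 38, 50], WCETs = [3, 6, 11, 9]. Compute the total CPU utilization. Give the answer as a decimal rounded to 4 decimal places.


Compute individual utilizations (exact fractions):
  Task 1: C/T = 3/23 (approx. 0.1304)
  Task 2: C/T = 6/29 (approx. 0.2069)
  Task 3: C/T = 11/38 (approx. 0.2895)
  Task 4: C/T = 9/50 (approx. 0.18)
Total utilization U = 3/23 + 6/29 + 11/38 + 9/50 = 255616/316825
Rounded to 4 decimal places: U = 0.8068
RM (Liu & Layland) bound for 4 tasks = 0.756828; compare with U = 255616/316825 (approx. 0.806805)
bound < U <= 1, so the RM sufficient condition is not met (inconclusive; an exact test such as response-time analysis is needed).

0.8068


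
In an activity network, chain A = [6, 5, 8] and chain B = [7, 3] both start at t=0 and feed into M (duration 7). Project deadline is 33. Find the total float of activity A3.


Forward pass: ES(A3) = sum of predecessors on chain A = 11
EF = ES + duration = 11 + 8 = 19
Backward pass: LF(M) = deadline = 33; LS(M) = 33 - 7 = 26
LF(A3) = LS(M) - sum(successors on chain A) = 26 - 0 = 26
LS = LF - duration = 26 - 8 = 18
Total float = LS - ES = 18 - 11 = 7

7


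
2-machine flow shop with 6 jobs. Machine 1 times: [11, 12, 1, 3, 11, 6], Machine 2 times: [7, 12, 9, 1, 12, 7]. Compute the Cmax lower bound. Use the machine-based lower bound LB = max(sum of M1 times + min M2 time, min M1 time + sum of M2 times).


LB1 = sum(M1 times) + min(M2 times) = 44 + 1 = 45
LB2 = min(M1 times) + sum(M2 times) = 1 + 48 = 49
Lower bound = max(LB1, LB2) = max(45, 49) = 49

49


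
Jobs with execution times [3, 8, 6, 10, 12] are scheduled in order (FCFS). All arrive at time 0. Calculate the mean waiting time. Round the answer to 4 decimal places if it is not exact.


FCFS order (as given): [3, 8, 6, 10, 12]
Waiting times:
  Job 1: wait = 0
  Job 2: wait = 3
  Job 3: wait = 11
  Job 4: wait = 17
  Job 5: wait = 27
Sum of waiting times = 58
Average waiting time = 58/5 = 11.6

11.6


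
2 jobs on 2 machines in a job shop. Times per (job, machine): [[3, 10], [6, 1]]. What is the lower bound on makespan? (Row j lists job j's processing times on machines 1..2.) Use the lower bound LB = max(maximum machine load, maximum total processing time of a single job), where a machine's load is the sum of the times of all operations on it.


Machine loads:
  Machine 1: 3 + 6 = 9
  Machine 2: 10 + 1 = 11
Max machine load = 11
Job totals:
  Job 1: 13
  Job 2: 7
Max job total = 13
Lower bound = max(11, 13) = 13

13


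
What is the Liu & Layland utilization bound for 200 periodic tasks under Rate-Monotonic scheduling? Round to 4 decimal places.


Compute 2^(1/200) = 1.0034717485
Subtract 1: 1.0034717485 - 1 = 0.0034717485
Multiply by n: 200 * 0.0034717485 = 0.6943497000
Round to 4 dp: 0.6943

0.6943


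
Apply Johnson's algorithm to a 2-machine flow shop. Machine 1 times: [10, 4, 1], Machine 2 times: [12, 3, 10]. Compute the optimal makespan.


Apply Johnson's rule:
  Group 1 (a <= b): [(3, 1, 10), (1, 10, 12)]
  Group 2 (a > b): [(2, 4, 3)]
Optimal job order: [3, 1, 2]
Schedule:
  Job 3: M1 done at 1, M2 done at 11
  Job 1: M1 done at 11, M2 done at 23
  Job 2: M1 done at 15, M2 done at 26
Makespan = 26

26


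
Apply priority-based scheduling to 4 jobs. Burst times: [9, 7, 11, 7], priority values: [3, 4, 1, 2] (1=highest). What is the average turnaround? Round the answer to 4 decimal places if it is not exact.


Sort by priority (ascending = highest first):
Order: [(1, 11), (2, 7), (3, 9), (4, 7)]
Completion times:
  Priority 1, burst=11, C=11
  Priority 2, burst=7, C=18
  Priority 3, burst=9, C=27
  Priority 4, burst=7, C=34
Average turnaround = 90/4 = 22.5

22.5


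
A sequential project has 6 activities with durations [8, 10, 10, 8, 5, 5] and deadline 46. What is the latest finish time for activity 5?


LF(activity 5) = deadline - sum of successor durations
Successors: activities 6 through 6 with durations [5]
Sum of successor durations = 5
LF = 46 - 5 = 41

41


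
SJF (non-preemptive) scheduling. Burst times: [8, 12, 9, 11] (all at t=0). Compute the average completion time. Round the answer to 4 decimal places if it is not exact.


SJF order (ascending): [8, 9, 11, 12]
Completion times:
  Job 1: burst=8, C=8
  Job 2: burst=9, C=17
  Job 3: burst=11, C=28
  Job 4: burst=12, C=40
Average completion = 93/4 = 23.25

23.25


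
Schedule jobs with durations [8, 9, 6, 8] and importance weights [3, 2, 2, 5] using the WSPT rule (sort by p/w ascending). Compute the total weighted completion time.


Compute p/w ratios and sort ascending (WSPT): [(8, 5), (8, 3), (6, 2), (9, 2)]
Compute weighted completion times:
  Job (p=8,w=5): C=8, w*C=5*8=40
  Job (p=8,w=3): C=16, w*C=3*16=48
  Job (p=6,w=2): C=22, w*C=2*22=44
  Job (p=9,w=2): C=31, w*C=2*31=62
Total weighted completion time = 194

194


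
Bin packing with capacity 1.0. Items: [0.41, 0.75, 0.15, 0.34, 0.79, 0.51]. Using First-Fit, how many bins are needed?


Place items sequentially using First-Fit:
  Item 0.41 -> new Bin 1
  Item 0.75 -> new Bin 2
  Item 0.15 -> Bin 1 (now 0.56)
  Item 0.34 -> Bin 1 (now 0.9)
  Item 0.79 -> new Bin 3
  Item 0.51 -> new Bin 4
Total bins used = 4

4


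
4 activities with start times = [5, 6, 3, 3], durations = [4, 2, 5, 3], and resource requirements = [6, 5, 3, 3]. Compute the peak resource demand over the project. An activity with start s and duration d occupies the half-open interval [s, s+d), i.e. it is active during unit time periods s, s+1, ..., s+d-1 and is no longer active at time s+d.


Each activity i is active on [start_i, start_i + duration_i).
Compute total resource usage per time slot:
  t=0: active resources = [], total = 0
  t=1: active resources = [], total = 0
  t=2: active resources = [], total = 0
  t=3: active resources = [3, 3], total = 6
  t=4: active resources = [3, 3], total = 6
  t=5: active resources = [6, 3, 3], total = 12
  t=6: active resources = [6, 5, 3], total = 14
  t=7: active resources = [6, 5, 3], total = 14
  t=8: active resources = [6], total = 6
Peak resource demand = 14

14


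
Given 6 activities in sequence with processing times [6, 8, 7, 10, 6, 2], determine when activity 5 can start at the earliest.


Activity 5 starts after activities 1 through 4 complete.
Predecessor durations: [6, 8, 7, 10]
ES = 6 + 8 + 7 + 10 = 31

31


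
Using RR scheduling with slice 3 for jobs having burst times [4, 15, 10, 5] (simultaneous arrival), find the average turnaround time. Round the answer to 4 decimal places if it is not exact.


Time quantum = 3
Execution trace:
  J1 runs 3 units, time = 3
  J2 runs 3 units, time = 6
  J3 runs 3 units, time = 9
  J4 runs 3 units, time = 12
  J1 runs 1 units, time = 13
  J2 runs 3 units, time = 16
  J3 runs 3 units, time = 19
  J4 runs 2 units, time = 21
  J2 runs 3 units, time = 24
  J3 runs 3 units, time = 27
  J2 runs 3 units, time = 30
  J3 runs 1 units, time = 31
  J2 runs 3 units, time = 34
Finish times: [13, 34, 31, 21]
Average turnaround = 99/4 = 24.75

24.75


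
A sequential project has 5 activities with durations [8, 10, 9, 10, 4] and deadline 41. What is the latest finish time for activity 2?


LF(activity 2) = deadline - sum of successor durations
Successors: activities 3 through 5 with durations [9, 10, 4]
Sum of successor durations = 23
LF = 41 - 23 = 18

18


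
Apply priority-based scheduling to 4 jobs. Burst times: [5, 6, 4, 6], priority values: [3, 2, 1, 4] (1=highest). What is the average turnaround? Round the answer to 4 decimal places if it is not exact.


Sort by priority (ascending = highest first):
Order: [(1, 4), (2, 6), (3, 5), (4, 6)]
Completion times:
  Priority 1, burst=4, C=4
  Priority 2, burst=6, C=10
  Priority 3, burst=5, C=15
  Priority 4, burst=6, C=21
Average turnaround = 50/4 = 12.5

12.5


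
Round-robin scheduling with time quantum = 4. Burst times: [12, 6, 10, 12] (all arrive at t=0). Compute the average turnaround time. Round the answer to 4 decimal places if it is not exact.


Time quantum = 4
Execution trace:
  J1 runs 4 units, time = 4
  J2 runs 4 units, time = 8
  J3 runs 4 units, time = 12
  J4 runs 4 units, time = 16
  J1 runs 4 units, time = 20
  J2 runs 2 units, time = 22
  J3 runs 4 units, time = 26
  J4 runs 4 units, time = 30
  J1 runs 4 units, time = 34
  J3 runs 2 units, time = 36
  J4 runs 4 units, time = 40
Finish times: [34, 22, 36, 40]
Average turnaround = 132/4 = 33.0

33.0


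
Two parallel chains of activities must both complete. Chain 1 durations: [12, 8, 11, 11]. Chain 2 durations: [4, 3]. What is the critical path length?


Path A total = 12 + 8 + 11 + 11 = 42
Path B total = 4 + 3 = 7
Critical path = longest path = max(42, 7) = 42

42


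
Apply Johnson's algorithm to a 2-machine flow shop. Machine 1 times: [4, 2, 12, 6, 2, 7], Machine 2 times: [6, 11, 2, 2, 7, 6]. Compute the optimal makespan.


Apply Johnson's rule:
  Group 1 (a <= b): [(2, 2, 11), (5, 2, 7), (1, 4, 6)]
  Group 2 (a > b): [(6, 7, 6), (3, 12, 2), (4, 6, 2)]
Optimal job order: [2, 5, 1, 6, 3, 4]
Schedule:
  Job 2: M1 done at 2, M2 done at 13
  Job 5: M1 done at 4, M2 done at 20
  Job 1: M1 done at 8, M2 done at 26
  Job 6: M1 done at 15, M2 done at 32
  Job 3: M1 done at 27, M2 done at 34
  Job 4: M1 done at 33, M2 done at 36
Makespan = 36

36


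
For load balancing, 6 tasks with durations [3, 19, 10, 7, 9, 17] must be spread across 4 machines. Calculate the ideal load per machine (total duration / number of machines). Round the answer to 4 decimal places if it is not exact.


Total processing time = 3 + 19 + 10 + 7 + 9 + 17 = 65
Number of machines = 4
Ideal balanced load = 65 / 4 = 16.25

16.25


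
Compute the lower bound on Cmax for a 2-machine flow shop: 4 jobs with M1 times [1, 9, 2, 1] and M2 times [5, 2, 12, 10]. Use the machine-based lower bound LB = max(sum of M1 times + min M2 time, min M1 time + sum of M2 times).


LB1 = sum(M1 times) + min(M2 times) = 13 + 2 = 15
LB2 = min(M1 times) + sum(M2 times) = 1 + 29 = 30
Lower bound = max(LB1, LB2) = max(15, 30) = 30

30


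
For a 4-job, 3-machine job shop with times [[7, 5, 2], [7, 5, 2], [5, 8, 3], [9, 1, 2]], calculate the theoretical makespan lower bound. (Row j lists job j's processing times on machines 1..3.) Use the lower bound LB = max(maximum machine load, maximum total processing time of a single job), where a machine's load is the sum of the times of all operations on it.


Machine loads:
  Machine 1: 7 + 7 + 5 + 9 = 28
  Machine 2: 5 + 5 + 8 + 1 = 19
  Machine 3: 2 + 2 + 3 + 2 = 9
Max machine load = 28
Job totals:
  Job 1: 14
  Job 2: 14
  Job 3: 16
  Job 4: 12
Max job total = 16
Lower bound = max(28, 16) = 28

28


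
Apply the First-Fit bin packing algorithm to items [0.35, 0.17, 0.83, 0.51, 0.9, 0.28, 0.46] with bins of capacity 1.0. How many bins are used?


Place items sequentially using First-Fit:
  Item 0.35 -> new Bin 1
  Item 0.17 -> Bin 1 (now 0.52)
  Item 0.83 -> new Bin 2
  Item 0.51 -> new Bin 3
  Item 0.9 -> new Bin 4
  Item 0.28 -> Bin 1 (now 0.8)
  Item 0.46 -> Bin 3 (now 0.97)
Total bins used = 4

4


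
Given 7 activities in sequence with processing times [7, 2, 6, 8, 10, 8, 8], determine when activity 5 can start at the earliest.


Activity 5 starts after activities 1 through 4 complete.
Predecessor durations: [7, 2, 6, 8]
ES = 7 + 2 + 6 + 8 = 23

23


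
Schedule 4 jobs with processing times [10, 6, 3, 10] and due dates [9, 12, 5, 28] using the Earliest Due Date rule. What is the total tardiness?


Sort by due date (EDD order): [(3, 5), (10, 9), (6, 12), (10, 28)]
Compute completion times and tardiness:
  Job 1: p=3, d=5, C=3, tardiness=max(0,3-5)=0
  Job 2: p=10, d=9, C=13, tardiness=max(0,13-9)=4
  Job 3: p=6, d=12, C=19, tardiness=max(0,19-12)=7
  Job 4: p=10, d=28, C=29, tardiness=max(0,29-28)=1
Total tardiness = 12

12


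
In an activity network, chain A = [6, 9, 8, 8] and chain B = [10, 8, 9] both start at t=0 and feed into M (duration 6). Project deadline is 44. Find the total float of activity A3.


Forward pass: ES(A3) = sum of predecessors on chain A = 15
EF = ES + duration = 15 + 8 = 23
Backward pass: LF(M) = deadline = 44; LS(M) = 44 - 6 = 38
LF(A3) = LS(M) - sum(successors on chain A) = 38 - 8 = 30
LS = LF - duration = 30 - 8 = 22
Total float = LS - ES = 22 - 15 = 7

7


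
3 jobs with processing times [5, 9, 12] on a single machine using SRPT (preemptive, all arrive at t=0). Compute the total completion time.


Since all jobs arrive at t=0, SRPT equals SPT ordering.
SPT order: [5, 9, 12]
Completion times:
  Job 1: p=5, C=5
  Job 2: p=9, C=14
  Job 3: p=12, C=26
Total completion time = 5 + 14 + 26 = 45

45


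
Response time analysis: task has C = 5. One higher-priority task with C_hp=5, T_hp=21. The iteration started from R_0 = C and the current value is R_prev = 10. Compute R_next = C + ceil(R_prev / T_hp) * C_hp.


R_next = C + ceil(R_prev / T_hp) * C_hp
ceil(10 / 21) = ceil(0.4762) = 1
Interference = 1 * 5 = 5
R_next = 5 + 5 = 10
R_next = R_prev, so the iteration has converged (response time = 10).

10


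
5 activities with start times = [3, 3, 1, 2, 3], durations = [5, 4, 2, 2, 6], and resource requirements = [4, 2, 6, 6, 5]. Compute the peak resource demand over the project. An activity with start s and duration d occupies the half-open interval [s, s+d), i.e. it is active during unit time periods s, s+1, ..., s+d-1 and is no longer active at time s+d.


Each activity i is active on [start_i, start_i + duration_i).
Compute total resource usage per time slot:
  t=0: active resources = [], total = 0
  t=1: active resources = [6], total = 6
  t=2: active resources = [6, 6], total = 12
  t=3: active resources = [4, 2, 6, 5], total = 17
  t=4: active resources = [4, 2, 5], total = 11
  t=5: active resources = [4, 2, 5], total = 11
  t=6: active resources = [4, 2, 5], total = 11
  t=7: active resources = [4, 5], total = 9
  t=8: active resources = [5], total = 5
Peak resource demand = 17

17
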